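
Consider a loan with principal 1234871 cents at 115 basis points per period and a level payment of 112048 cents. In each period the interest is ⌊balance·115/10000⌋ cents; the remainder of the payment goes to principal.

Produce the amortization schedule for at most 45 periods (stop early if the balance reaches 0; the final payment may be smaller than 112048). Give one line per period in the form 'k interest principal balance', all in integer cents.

1. interest=⌊1234871·115/10000⌋=14201; principal=112048-14201=97847; balance=1234871-97847=1137024
2. interest=⌊1137024·115/10000⌋=13075; principal=112048-13075=98973; balance=1137024-98973=1038051
3. interest=⌊1038051·115/10000⌋=11937; principal=112048-11937=100111; balance=1038051-100111=937940
4. interest=⌊937940·115/10000⌋=10786; principal=112048-10786=101262; balance=937940-101262=836678
5. interest=⌊836678·115/10000⌋=9621; principal=112048-9621=102427; balance=836678-102427=734251
6. interest=⌊734251·115/10000⌋=8443; principal=112048-8443=103605; balance=734251-103605=630646
7. interest=⌊630646·115/10000⌋=7252; principal=112048-7252=104796; balance=630646-104796=525850
8. interest=⌊525850·115/10000⌋=6047; principal=112048-6047=106001; balance=525850-106001=419849
9. interest=⌊419849·115/10000⌋=4828; principal=112048-4828=107220; balance=419849-107220=312629
10. interest=⌊312629·115/10000⌋=3595; principal=112048-3595=108453; balance=312629-108453=204176
11. interest=⌊204176·115/10000⌋=2348; principal=112048-2348=109700; balance=204176-109700=94476
12. interest=⌊94476·115/10000⌋=1086; principal=min(112048-1086,94476)=94476; balance=94476-94476=0

1 14201 97847 1137024
2 13075 98973 1038051
3 11937 100111 937940
4 10786 101262 836678
5 9621 102427 734251
6 8443 103605 630646
7 7252 104796 525850
8 6047 106001 419849
9 4828 107220 312629
10 3595 108453 204176
11 2348 109700 94476
12 1086 94476 0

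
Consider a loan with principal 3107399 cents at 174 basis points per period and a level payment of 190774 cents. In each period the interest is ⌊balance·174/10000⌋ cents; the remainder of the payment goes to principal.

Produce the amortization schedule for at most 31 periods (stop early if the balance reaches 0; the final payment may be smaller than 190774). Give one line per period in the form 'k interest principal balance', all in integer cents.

1. interest=⌊3107399·174/10000⌋=54068; principal=190774-54068=136706; balance=3107399-136706=2970693
2. interest=⌊2970693·174/10000⌋=51690; principal=190774-51690=139084; balance=2970693-139084=2831609
3. interest=⌊2831609·174/10000⌋=49269; principal=190774-49269=141505; balance=2831609-141505=2690104
4. interest=⌊2690104·174/10000⌋=46807; principal=190774-46807=143967; balance=2690104-143967=2546137
5. interest=⌊2546137·174/10000⌋=44302; principal=190774-44302=146472; balance=2546137-146472=2399665
6. interest=⌊2399665·174/10000⌋=41754; principal=190774-41754=149020; balance=2399665-149020=2250645
7. interest=⌊2250645·174/10000⌋=39161; principal=190774-39161=151613; balance=2250645-151613=2099032
8. interest=⌊2099032·174/10000⌋=36523; principal=190774-36523=154251; balance=2099032-154251=1944781
9. interest=⌊1944781·174/10000⌋=33839; principal=190774-33839=156935; balance=1944781-156935=1787846
10. interest=⌊1787846·174/10000⌋=31108; principal=190774-31108=159666; balance=1787846-159666=1628180
11. interest=⌊1628180·174/10000⌋=28330; principal=190774-28330=162444; balance=1628180-162444=1465736
12. interest=⌊1465736·174/10000⌋=25503; principal=190774-25503=165271; balance=1465736-165271=1300465
13. interest=⌊1300465·174/10000⌋=22628; principal=190774-22628=168146; balance=1300465-168146=1132319
14. interest=⌊1132319·174/10000⌋=19702; principal=190774-19702=171072; balance=1132319-171072=961247
15. interest=⌊961247·174/10000⌋=16725; principal=190774-16725=174049; balance=961247-174049=787198
16. interest=⌊787198·174/10000⌋=13697; principal=190774-13697=177077; balance=787198-177077=610121
17. interest=⌊610121·174/10000⌋=10616; principal=190774-10616=180158; balance=610121-180158=429963
18. interest=⌊429963·174/10000⌋=7481; principal=190774-7481=183293; balance=429963-183293=246670
19. interest=⌊246670·174/10000⌋=4292; principal=190774-4292=186482; balance=246670-186482=60188
20. interest=⌊60188·174/10000⌋=1047; principal=min(190774-1047,60188)=60188; balance=60188-60188=0

1 54068 136706 2970693
2 51690 139084 2831609
3 49269 141505 2690104
4 46807 143967 2546137
5 44302 146472 2399665
6 41754 149020 2250645
7 39161 151613 2099032
8 36523 154251 1944781
9 33839 156935 1787846
10 31108 159666 1628180
11 28330 162444 1465736
12 25503 165271 1300465
13 22628 168146 1132319
14 19702 171072 961247
15 16725 174049 787198
16 13697 177077 610121
17 10616 180158 429963
18 7481 183293 246670
19 4292 186482 60188
20 1047 60188 0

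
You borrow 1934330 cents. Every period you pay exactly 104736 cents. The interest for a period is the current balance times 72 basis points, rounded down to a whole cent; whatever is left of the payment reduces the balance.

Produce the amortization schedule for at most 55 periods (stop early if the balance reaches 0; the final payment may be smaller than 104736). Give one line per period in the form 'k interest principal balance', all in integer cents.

1 13927 90809 1843521
2 13273 91463 1752058
3 12614 92122 1659936
4 11951 92785 1567151
5 11283 93453 1473698
6 10610 94126 1379572
7 9932 94804 1284768
8 9250 95486 1189282
9 8562 96174 1093108
10 7870 96866 996242
11 7172 97564 898678
12 6470 98266 800412
13 5762 98974 701438
14 5050 99686 601752
15 4332 100404 501348
16 3609 101127 400221
17 2881 101855 298366
18 2148 102588 195778
19 1409 103327 92451
20 665 92451 0

1. interest=⌊1934330·72/10000⌋=13927; principal=104736-13927=90809; balance=1934330-90809=1843521
2. interest=⌊1843521·72/10000⌋=13273; principal=104736-13273=91463; balance=1843521-91463=1752058
3. interest=⌊1752058·72/10000⌋=12614; principal=104736-12614=92122; balance=1752058-92122=1659936
4. interest=⌊1659936·72/10000⌋=11951; principal=104736-11951=92785; balance=1659936-92785=1567151
5. interest=⌊1567151·72/10000⌋=11283; principal=104736-11283=93453; balance=1567151-93453=1473698
6. interest=⌊1473698·72/10000⌋=10610; principal=104736-10610=94126; balance=1473698-94126=1379572
7. interest=⌊1379572·72/10000⌋=9932; principal=104736-9932=94804; balance=1379572-94804=1284768
8. interest=⌊1284768·72/10000⌋=9250; principal=104736-9250=95486; balance=1284768-95486=1189282
9. interest=⌊1189282·72/10000⌋=8562; principal=104736-8562=96174; balance=1189282-96174=1093108
10. interest=⌊1093108·72/10000⌋=7870; principal=104736-7870=96866; balance=1093108-96866=996242
11. interest=⌊996242·72/10000⌋=7172; principal=104736-7172=97564; balance=996242-97564=898678
12. interest=⌊898678·72/10000⌋=6470; principal=104736-6470=98266; balance=898678-98266=800412
13. interest=⌊800412·72/10000⌋=5762; principal=104736-5762=98974; balance=800412-98974=701438
14. interest=⌊701438·72/10000⌋=5050; principal=104736-5050=99686; balance=701438-99686=601752
15. interest=⌊601752·72/10000⌋=4332; principal=104736-4332=100404; balance=601752-100404=501348
16. interest=⌊501348·72/10000⌋=3609; principal=104736-3609=101127; balance=501348-101127=400221
17. interest=⌊400221·72/10000⌋=2881; principal=104736-2881=101855; balance=400221-101855=298366
18. interest=⌊298366·72/10000⌋=2148; principal=104736-2148=102588; balance=298366-102588=195778
19. interest=⌊195778·72/10000⌋=1409; principal=104736-1409=103327; balance=195778-103327=92451
20. interest=⌊92451·72/10000⌋=665; principal=min(104736-665,92451)=92451; balance=92451-92451=0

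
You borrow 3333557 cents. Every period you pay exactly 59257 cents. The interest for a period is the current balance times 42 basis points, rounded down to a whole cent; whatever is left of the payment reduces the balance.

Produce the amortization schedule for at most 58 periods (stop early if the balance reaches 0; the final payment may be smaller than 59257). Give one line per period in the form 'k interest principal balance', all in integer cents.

1 14000 45257 3288300
2 13810 45447 3242853
3 13619 45638 3197215
4 13428 45829 3151386
5 13235 46022 3105364
6 13042 46215 3059149
7 12848 46409 3012740
8 12653 46604 2966136
9 12457 46800 2919336
10 12261 46996 2872340
11 12063 47194 2825146
12 11865 47392 2777754
13 11666 47591 2730163
14 11466 47791 2682372
15 11265 47992 2634380
16 11064 48193 2586187
17 10861 48396 2537791
18 10658 48599 2489192
19 10454 48803 2440389
20 10249 49008 2391381
21 10043 49214 2342167
22 9837 49420 2292747
23 9629 49628 2243119
24 9421 49836 2193283
25 9211 50046 2143237
26 9001 50256 2092981
27 8790 50467 2042514
28 8578 50679 1991835
29 8365 50892 1940943
30 8151 51106 1889837
31 7937 51320 1838517
32 7721 51536 1786981
33 7505 51752 1735229
34 7287 51970 1683259
35 7069 52188 1631071
36 6850 52407 1578664
37 6630 52627 1526037
38 6409 52848 1473189
39 6187 53070 1420119
40 5964 53293 1366826
41 5740 53517 1313309
42 5515 53742 1259567
43 5290 53967 1205600
44 5063 54194 1151406
45 4835 54422 1096984
46 4607 54650 1042334
47 4377 54880 987454
48 4147 55110 932344
49 3915 55342 877002
50 3683 55574 821428
51 3449 55808 765620
52 3215 56042 709578
53 2980 56277 653301
54 2743 56514 596787
55 2506 56751 540036
56 2268 56989 483047
57 2028 57229 425818
58 1788 57469 368349

1. interest=⌊3333557·42/10000⌋=14000; principal=59257-14000=45257; balance=3333557-45257=3288300
2. interest=⌊3288300·42/10000⌋=13810; principal=59257-13810=45447; balance=3288300-45447=3242853
3. interest=⌊3242853·42/10000⌋=13619; principal=59257-13619=45638; balance=3242853-45638=3197215
4. interest=⌊3197215·42/10000⌋=13428; principal=59257-13428=45829; balance=3197215-45829=3151386
5. interest=⌊3151386·42/10000⌋=13235; principal=59257-13235=46022; balance=3151386-46022=3105364
6. interest=⌊3105364·42/10000⌋=13042; principal=59257-13042=46215; balance=3105364-46215=3059149
7. interest=⌊3059149·42/10000⌋=12848; principal=59257-12848=46409; balance=3059149-46409=3012740
8. interest=⌊3012740·42/10000⌋=12653; principal=59257-12653=46604; balance=3012740-46604=2966136
9. interest=⌊2966136·42/10000⌋=12457; principal=59257-12457=46800; balance=2966136-46800=2919336
10. interest=⌊2919336·42/10000⌋=12261; principal=59257-12261=46996; balance=2919336-46996=2872340
11. interest=⌊2872340·42/10000⌋=12063; principal=59257-12063=47194; balance=2872340-47194=2825146
12. interest=⌊2825146·42/10000⌋=11865; principal=59257-11865=47392; balance=2825146-47392=2777754
13. interest=⌊2777754·42/10000⌋=11666; principal=59257-11666=47591; balance=2777754-47591=2730163
14. interest=⌊2730163·42/10000⌋=11466; principal=59257-11466=47791; balance=2730163-47791=2682372
15. interest=⌊2682372·42/10000⌋=11265; principal=59257-11265=47992; balance=2682372-47992=2634380
16. interest=⌊2634380·42/10000⌋=11064; principal=59257-11064=48193; balance=2634380-48193=2586187
17. interest=⌊2586187·42/10000⌋=10861; principal=59257-10861=48396; balance=2586187-48396=2537791
18. interest=⌊2537791·42/10000⌋=10658; principal=59257-10658=48599; balance=2537791-48599=2489192
19. interest=⌊2489192·42/10000⌋=10454; principal=59257-10454=48803; balance=2489192-48803=2440389
20. interest=⌊2440389·42/10000⌋=10249; principal=59257-10249=49008; balance=2440389-49008=2391381
21. interest=⌊2391381·42/10000⌋=10043; principal=59257-10043=49214; balance=2391381-49214=2342167
22. interest=⌊2342167·42/10000⌋=9837; principal=59257-9837=49420; balance=2342167-49420=2292747
23. interest=⌊2292747·42/10000⌋=9629; principal=59257-9629=49628; balance=2292747-49628=2243119
24. interest=⌊2243119·42/10000⌋=9421; principal=59257-9421=49836; balance=2243119-49836=2193283
25. interest=⌊2193283·42/10000⌋=9211; principal=59257-9211=50046; balance=2193283-50046=2143237
26. interest=⌊2143237·42/10000⌋=9001; principal=59257-9001=50256; balance=2143237-50256=2092981
27. interest=⌊2092981·42/10000⌋=8790; principal=59257-8790=50467; balance=2092981-50467=2042514
28. interest=⌊2042514·42/10000⌋=8578; principal=59257-8578=50679; balance=2042514-50679=1991835
29. interest=⌊1991835·42/10000⌋=8365; principal=59257-8365=50892; balance=1991835-50892=1940943
30. interest=⌊1940943·42/10000⌋=8151; principal=59257-8151=51106; balance=1940943-51106=1889837
31. interest=⌊1889837·42/10000⌋=7937; principal=59257-7937=51320; balance=1889837-51320=1838517
32. interest=⌊1838517·42/10000⌋=7721; principal=59257-7721=51536; balance=1838517-51536=1786981
33. interest=⌊1786981·42/10000⌋=7505; principal=59257-7505=51752; balance=1786981-51752=1735229
34. interest=⌊1735229·42/10000⌋=7287; principal=59257-7287=51970; balance=1735229-51970=1683259
35. interest=⌊1683259·42/10000⌋=7069; principal=59257-7069=52188; balance=1683259-52188=1631071
36. interest=⌊1631071·42/10000⌋=6850; principal=59257-6850=52407; balance=1631071-52407=1578664
37. interest=⌊1578664·42/10000⌋=6630; principal=59257-6630=52627; balance=1578664-52627=1526037
38. interest=⌊1526037·42/10000⌋=6409; principal=59257-6409=52848; balance=1526037-52848=1473189
39. interest=⌊1473189·42/10000⌋=6187; principal=59257-6187=53070; balance=1473189-53070=1420119
40. interest=⌊1420119·42/10000⌋=5964; principal=59257-5964=53293; balance=1420119-53293=1366826
41. interest=⌊1366826·42/10000⌋=5740; principal=59257-5740=53517; balance=1366826-53517=1313309
42. interest=⌊1313309·42/10000⌋=5515; principal=59257-5515=53742; balance=1313309-53742=1259567
43. interest=⌊1259567·42/10000⌋=5290; principal=59257-5290=53967; balance=1259567-53967=1205600
44. interest=⌊1205600·42/10000⌋=5063; principal=59257-5063=54194; balance=1205600-54194=1151406
45. interest=⌊1151406·42/10000⌋=4835; principal=59257-4835=54422; balance=1151406-54422=1096984
46. interest=⌊1096984·42/10000⌋=4607; principal=59257-4607=54650; balance=1096984-54650=1042334
47. interest=⌊1042334·42/10000⌋=4377; principal=59257-4377=54880; balance=1042334-54880=987454
48. interest=⌊987454·42/10000⌋=4147; principal=59257-4147=55110; balance=987454-55110=932344
49. interest=⌊932344·42/10000⌋=3915; principal=59257-3915=55342; balance=932344-55342=877002
50. interest=⌊877002·42/10000⌋=3683; principal=59257-3683=55574; balance=877002-55574=821428
51. interest=⌊821428·42/10000⌋=3449; principal=59257-3449=55808; balance=821428-55808=765620
52. interest=⌊765620·42/10000⌋=3215; principal=59257-3215=56042; balance=765620-56042=709578
53. interest=⌊709578·42/10000⌋=2980; principal=59257-2980=56277; balance=709578-56277=653301
54. interest=⌊653301·42/10000⌋=2743; principal=59257-2743=56514; balance=653301-56514=596787
55. interest=⌊596787·42/10000⌋=2506; principal=59257-2506=56751; balance=596787-56751=540036
56. interest=⌊540036·42/10000⌋=2268; principal=59257-2268=56989; balance=540036-56989=483047
57. interest=⌊483047·42/10000⌋=2028; principal=59257-2028=57229; balance=483047-57229=425818
58. interest=⌊425818·42/10000⌋=1788; principal=59257-1788=57469; balance=425818-57469=368349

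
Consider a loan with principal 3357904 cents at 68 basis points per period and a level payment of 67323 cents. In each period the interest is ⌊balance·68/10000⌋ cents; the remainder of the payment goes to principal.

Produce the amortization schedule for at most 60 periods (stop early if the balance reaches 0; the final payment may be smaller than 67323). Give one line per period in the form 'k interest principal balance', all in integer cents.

1 22833 44490 3313414
2 22531 44792 3268622
3 22226 45097 3223525
4 21919 45404 3178121
5 21611 45712 3132409
6 21300 46023 3086386
7 20987 46336 3040050
8 20672 46651 2993399
9 20355 46968 2946431
10 20035 47288 2899143
11 19714 47609 2851534
12 19390 47933 2803601
13 19064 48259 2755342
14 18736 48587 2706755
15 18405 48918 2657837
16 18073 49250 2608587
17 17738 49585 2559002
18 17401 49922 2509080
19 17061 50262 2458818
20 16719 50604 2408214
21 16375 50948 2357266
22 16029 51294 2305972
23 15680 51643 2254329
24 15329 51994 2202335
25 14975 52348 2149987
26 14619 52704 2097283
27 14261 53062 2044221
28 13900 53423 1990798
29 13537 53786 1937012
30 13171 54152 1882860
31 12803 54520 1828340
32 12432 54891 1773449
33 12059 55264 1718185
34 11683 55640 1662545
35 11305 56018 1606527
36 10924 56399 1550128
37 10540 56783 1493345
38 10154 57169 1436176
39 9765 57558 1378618
40 9374 57949 1320669
41 8980 58343 1262326
42 8583 58740 1203586
43 8184 59139 1144447
44 7782 59541 1084906
45 7377 59946 1024960
46 6969 60354 964606
47 6559 60764 903842
48 6146 61177 842665
49 5730 61593 781072
50 5311 62012 719060
51 4889 62434 656626
52 4465 62858 593768
53 4037 63286 530482
54 3607 63716 466766
55 3174 64149 402617
56 2737 64586 338031
57 2298 65025 273006
58 1856 65467 207539
59 1411 65912 141627
60 963 66360 75267

1. interest=⌊3357904·68/10000⌋=22833; principal=67323-22833=44490; balance=3357904-44490=3313414
2. interest=⌊3313414·68/10000⌋=22531; principal=67323-22531=44792; balance=3313414-44792=3268622
3. interest=⌊3268622·68/10000⌋=22226; principal=67323-22226=45097; balance=3268622-45097=3223525
4. interest=⌊3223525·68/10000⌋=21919; principal=67323-21919=45404; balance=3223525-45404=3178121
5. interest=⌊3178121·68/10000⌋=21611; principal=67323-21611=45712; balance=3178121-45712=3132409
6. interest=⌊3132409·68/10000⌋=21300; principal=67323-21300=46023; balance=3132409-46023=3086386
7. interest=⌊3086386·68/10000⌋=20987; principal=67323-20987=46336; balance=3086386-46336=3040050
8. interest=⌊3040050·68/10000⌋=20672; principal=67323-20672=46651; balance=3040050-46651=2993399
9. interest=⌊2993399·68/10000⌋=20355; principal=67323-20355=46968; balance=2993399-46968=2946431
10. interest=⌊2946431·68/10000⌋=20035; principal=67323-20035=47288; balance=2946431-47288=2899143
11. interest=⌊2899143·68/10000⌋=19714; principal=67323-19714=47609; balance=2899143-47609=2851534
12. interest=⌊2851534·68/10000⌋=19390; principal=67323-19390=47933; balance=2851534-47933=2803601
13. interest=⌊2803601·68/10000⌋=19064; principal=67323-19064=48259; balance=2803601-48259=2755342
14. interest=⌊2755342·68/10000⌋=18736; principal=67323-18736=48587; balance=2755342-48587=2706755
15. interest=⌊2706755·68/10000⌋=18405; principal=67323-18405=48918; balance=2706755-48918=2657837
16. interest=⌊2657837·68/10000⌋=18073; principal=67323-18073=49250; balance=2657837-49250=2608587
17. interest=⌊2608587·68/10000⌋=17738; principal=67323-17738=49585; balance=2608587-49585=2559002
18. interest=⌊2559002·68/10000⌋=17401; principal=67323-17401=49922; balance=2559002-49922=2509080
19. interest=⌊2509080·68/10000⌋=17061; principal=67323-17061=50262; balance=2509080-50262=2458818
20. interest=⌊2458818·68/10000⌋=16719; principal=67323-16719=50604; balance=2458818-50604=2408214
21. interest=⌊2408214·68/10000⌋=16375; principal=67323-16375=50948; balance=2408214-50948=2357266
22. interest=⌊2357266·68/10000⌋=16029; principal=67323-16029=51294; balance=2357266-51294=2305972
23. interest=⌊2305972·68/10000⌋=15680; principal=67323-15680=51643; balance=2305972-51643=2254329
24. interest=⌊2254329·68/10000⌋=15329; principal=67323-15329=51994; balance=2254329-51994=2202335
25. interest=⌊2202335·68/10000⌋=14975; principal=67323-14975=52348; balance=2202335-52348=2149987
26. interest=⌊2149987·68/10000⌋=14619; principal=67323-14619=52704; balance=2149987-52704=2097283
27. interest=⌊2097283·68/10000⌋=14261; principal=67323-14261=53062; balance=2097283-53062=2044221
28. interest=⌊2044221·68/10000⌋=13900; principal=67323-13900=53423; balance=2044221-53423=1990798
29. interest=⌊1990798·68/10000⌋=13537; principal=67323-13537=53786; balance=1990798-53786=1937012
30. interest=⌊1937012·68/10000⌋=13171; principal=67323-13171=54152; balance=1937012-54152=1882860
31. interest=⌊1882860·68/10000⌋=12803; principal=67323-12803=54520; balance=1882860-54520=1828340
32. interest=⌊1828340·68/10000⌋=12432; principal=67323-12432=54891; balance=1828340-54891=1773449
33. interest=⌊1773449·68/10000⌋=12059; principal=67323-12059=55264; balance=1773449-55264=1718185
34. interest=⌊1718185·68/10000⌋=11683; principal=67323-11683=55640; balance=1718185-55640=1662545
35. interest=⌊1662545·68/10000⌋=11305; principal=67323-11305=56018; balance=1662545-56018=1606527
36. interest=⌊1606527·68/10000⌋=10924; principal=67323-10924=56399; balance=1606527-56399=1550128
37. interest=⌊1550128·68/10000⌋=10540; principal=67323-10540=56783; balance=1550128-56783=1493345
38. interest=⌊1493345·68/10000⌋=10154; principal=67323-10154=57169; balance=1493345-57169=1436176
39. interest=⌊1436176·68/10000⌋=9765; principal=67323-9765=57558; balance=1436176-57558=1378618
40. interest=⌊1378618·68/10000⌋=9374; principal=67323-9374=57949; balance=1378618-57949=1320669
41. interest=⌊1320669·68/10000⌋=8980; principal=67323-8980=58343; balance=1320669-58343=1262326
42. interest=⌊1262326·68/10000⌋=8583; principal=67323-8583=58740; balance=1262326-58740=1203586
43. interest=⌊1203586·68/10000⌋=8184; principal=67323-8184=59139; balance=1203586-59139=1144447
44. interest=⌊1144447·68/10000⌋=7782; principal=67323-7782=59541; balance=1144447-59541=1084906
45. interest=⌊1084906·68/10000⌋=7377; principal=67323-7377=59946; balance=1084906-59946=1024960
46. interest=⌊1024960·68/10000⌋=6969; principal=67323-6969=60354; balance=1024960-60354=964606
47. interest=⌊964606·68/10000⌋=6559; principal=67323-6559=60764; balance=964606-60764=903842
48. interest=⌊903842·68/10000⌋=6146; principal=67323-6146=61177; balance=903842-61177=842665
49. interest=⌊842665·68/10000⌋=5730; principal=67323-5730=61593; balance=842665-61593=781072
50. interest=⌊781072·68/10000⌋=5311; principal=67323-5311=62012; balance=781072-62012=719060
51. interest=⌊719060·68/10000⌋=4889; principal=67323-4889=62434; balance=719060-62434=656626
52. interest=⌊656626·68/10000⌋=4465; principal=67323-4465=62858; balance=656626-62858=593768
53. interest=⌊593768·68/10000⌋=4037; principal=67323-4037=63286; balance=593768-63286=530482
54. interest=⌊530482·68/10000⌋=3607; principal=67323-3607=63716; balance=530482-63716=466766
55. interest=⌊466766·68/10000⌋=3174; principal=67323-3174=64149; balance=466766-64149=402617
56. interest=⌊402617·68/10000⌋=2737; principal=67323-2737=64586; balance=402617-64586=338031
57. interest=⌊338031·68/10000⌋=2298; principal=67323-2298=65025; balance=338031-65025=273006
58. interest=⌊273006·68/10000⌋=1856; principal=67323-1856=65467; balance=273006-65467=207539
59. interest=⌊207539·68/10000⌋=1411; principal=67323-1411=65912; balance=207539-65912=141627
60. interest=⌊141627·68/10000⌋=963; principal=67323-963=66360; balance=141627-66360=75267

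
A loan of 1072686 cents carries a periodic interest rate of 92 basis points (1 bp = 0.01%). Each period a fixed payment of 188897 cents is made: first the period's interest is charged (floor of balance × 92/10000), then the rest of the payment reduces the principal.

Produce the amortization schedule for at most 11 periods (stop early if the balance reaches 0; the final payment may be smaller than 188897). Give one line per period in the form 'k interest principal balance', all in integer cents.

1. interest=⌊1072686·92/10000⌋=9868; principal=188897-9868=179029; balance=1072686-179029=893657
2. interest=⌊893657·92/10000⌋=8221; principal=188897-8221=180676; balance=893657-180676=712981
3. interest=⌊712981·92/10000⌋=6559; principal=188897-6559=182338; balance=712981-182338=530643
4. interest=⌊530643·92/10000⌋=4881; principal=188897-4881=184016; balance=530643-184016=346627
5. interest=⌊346627·92/10000⌋=3188; principal=188897-3188=185709; balance=346627-185709=160918
6. interest=⌊160918·92/10000⌋=1480; principal=min(188897-1480,160918)=160918; balance=160918-160918=0

1 9868 179029 893657
2 8221 180676 712981
3 6559 182338 530643
4 4881 184016 346627
5 3188 185709 160918
6 1480 160918 0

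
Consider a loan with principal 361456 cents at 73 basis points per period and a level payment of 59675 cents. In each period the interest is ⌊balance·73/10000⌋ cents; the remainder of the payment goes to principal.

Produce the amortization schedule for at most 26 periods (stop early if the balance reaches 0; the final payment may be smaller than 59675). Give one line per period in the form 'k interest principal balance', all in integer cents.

1 2638 57037 304419
2 2222 57453 246966
3 1802 57873 189093
4 1380 58295 130798
5 954 58721 72077
6 526 59149 12928
7 94 12928 0

1. interest=⌊361456·73/10000⌋=2638; principal=59675-2638=57037; balance=361456-57037=304419
2. interest=⌊304419·73/10000⌋=2222; principal=59675-2222=57453; balance=304419-57453=246966
3. interest=⌊246966·73/10000⌋=1802; principal=59675-1802=57873; balance=246966-57873=189093
4. interest=⌊189093·73/10000⌋=1380; principal=59675-1380=58295; balance=189093-58295=130798
5. interest=⌊130798·73/10000⌋=954; principal=59675-954=58721; balance=130798-58721=72077
6. interest=⌊72077·73/10000⌋=526; principal=59675-526=59149; balance=72077-59149=12928
7. interest=⌊12928·73/10000⌋=94; principal=min(59675-94,12928)=12928; balance=12928-12928=0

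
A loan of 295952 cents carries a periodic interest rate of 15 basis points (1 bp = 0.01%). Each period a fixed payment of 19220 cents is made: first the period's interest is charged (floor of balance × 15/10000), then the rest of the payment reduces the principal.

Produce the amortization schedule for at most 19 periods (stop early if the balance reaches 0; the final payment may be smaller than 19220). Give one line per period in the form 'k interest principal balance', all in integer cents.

1 443 18777 277175
2 415 18805 258370
3 387 18833 239537
4 359 18861 220676
5 331 18889 201787
6 302 18918 182869
7 274 18946 163923
8 245 18975 144948
9 217 19003 125945
10 188 19032 106913
11 160 19060 87853
12 131 19089 68764
13 103 19117 49647
14 74 19146 30501
15 45 19175 11326
16 16 11326 0

1. interest=⌊295952·15/10000⌋=443; principal=19220-443=18777; balance=295952-18777=277175
2. interest=⌊277175·15/10000⌋=415; principal=19220-415=18805; balance=277175-18805=258370
3. interest=⌊258370·15/10000⌋=387; principal=19220-387=18833; balance=258370-18833=239537
4. interest=⌊239537·15/10000⌋=359; principal=19220-359=18861; balance=239537-18861=220676
5. interest=⌊220676·15/10000⌋=331; principal=19220-331=18889; balance=220676-18889=201787
6. interest=⌊201787·15/10000⌋=302; principal=19220-302=18918; balance=201787-18918=182869
7. interest=⌊182869·15/10000⌋=274; principal=19220-274=18946; balance=182869-18946=163923
8. interest=⌊163923·15/10000⌋=245; principal=19220-245=18975; balance=163923-18975=144948
9. interest=⌊144948·15/10000⌋=217; principal=19220-217=19003; balance=144948-19003=125945
10. interest=⌊125945·15/10000⌋=188; principal=19220-188=19032; balance=125945-19032=106913
11. interest=⌊106913·15/10000⌋=160; principal=19220-160=19060; balance=106913-19060=87853
12. interest=⌊87853·15/10000⌋=131; principal=19220-131=19089; balance=87853-19089=68764
13. interest=⌊68764·15/10000⌋=103; principal=19220-103=19117; balance=68764-19117=49647
14. interest=⌊49647·15/10000⌋=74; principal=19220-74=19146; balance=49647-19146=30501
15. interest=⌊30501·15/10000⌋=45; principal=19220-45=19175; balance=30501-19175=11326
16. interest=⌊11326·15/10000⌋=16; principal=min(19220-16,11326)=11326; balance=11326-11326=0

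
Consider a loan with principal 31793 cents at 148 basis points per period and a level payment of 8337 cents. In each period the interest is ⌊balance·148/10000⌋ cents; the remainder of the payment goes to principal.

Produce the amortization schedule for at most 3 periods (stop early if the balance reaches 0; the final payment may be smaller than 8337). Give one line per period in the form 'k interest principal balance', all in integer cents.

1 470 7867 23926
2 354 7983 15943
3 235 8102 7841

1. interest=⌊31793·148/10000⌋=470; principal=8337-470=7867; balance=31793-7867=23926
2. interest=⌊23926·148/10000⌋=354; principal=8337-354=7983; balance=23926-7983=15943
3. interest=⌊15943·148/10000⌋=235; principal=8337-235=8102; balance=15943-8102=7841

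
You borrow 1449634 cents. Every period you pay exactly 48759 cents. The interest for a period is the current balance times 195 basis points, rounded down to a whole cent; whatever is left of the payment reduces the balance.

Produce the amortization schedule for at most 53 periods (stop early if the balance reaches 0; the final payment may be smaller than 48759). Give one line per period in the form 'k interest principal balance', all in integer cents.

1. interest=⌊1449634·195/10000⌋=28267; principal=48759-28267=20492; balance=1449634-20492=1429142
2. interest=⌊1429142·195/10000⌋=27868; principal=48759-27868=20891; balance=1429142-20891=1408251
3. interest=⌊1408251·195/10000⌋=27460; principal=48759-27460=21299; balance=1408251-21299=1386952
4. interest=⌊1386952·195/10000⌋=27045; principal=48759-27045=21714; balance=1386952-21714=1365238
5. interest=⌊1365238·195/10000⌋=26622; principal=48759-26622=22137; balance=1365238-22137=1343101
6. interest=⌊1343101·195/10000⌋=26190; principal=48759-26190=22569; balance=1343101-22569=1320532
7. interest=⌊1320532·195/10000⌋=25750; principal=48759-25750=23009; balance=1320532-23009=1297523
8. interest=⌊1297523·195/10000⌋=25301; principal=48759-25301=23458; balance=1297523-23458=1274065
9. interest=⌊1274065·195/10000⌋=24844; principal=48759-24844=23915; balance=1274065-23915=1250150
10. interest=⌊1250150·195/10000⌋=24377; principal=48759-24377=24382; balance=1250150-24382=1225768
11. interest=⌊1225768·195/10000⌋=23902; principal=48759-23902=24857; balance=1225768-24857=1200911
12. interest=⌊1200911·195/10000⌋=23417; principal=48759-23417=25342; balance=1200911-25342=1175569
13. interest=⌊1175569·195/10000⌋=22923; principal=48759-22923=25836; balance=1175569-25836=1149733
14. interest=⌊1149733·195/10000⌋=22419; principal=48759-22419=26340; balance=1149733-26340=1123393
15. interest=⌊1123393·195/10000⌋=21906; principal=48759-21906=26853; balance=1123393-26853=1096540
16. interest=⌊1096540·195/10000⌋=21382; principal=48759-21382=27377; balance=1096540-27377=1069163
17. interest=⌊1069163·195/10000⌋=20848; principal=48759-20848=27911; balance=1069163-27911=1041252
18. interest=⌊1041252·195/10000⌋=20304; principal=48759-20304=28455; balance=1041252-28455=1012797
19. interest=⌊1012797·195/10000⌋=19749; principal=48759-19749=29010; balance=1012797-29010=983787
20. interest=⌊983787·195/10000⌋=19183; principal=48759-19183=29576; balance=983787-29576=954211
21. interest=⌊954211·195/10000⌋=18607; principal=48759-18607=30152; balance=954211-30152=924059
22. interest=⌊924059·195/10000⌋=18019; principal=48759-18019=30740; balance=924059-30740=893319
23. interest=⌊893319·195/10000⌋=17419; principal=48759-17419=31340; balance=893319-31340=861979
24. interest=⌊861979·195/10000⌋=16808; principal=48759-16808=31951; balance=861979-31951=830028
25. interest=⌊830028·195/10000⌋=16185; principal=48759-16185=32574; balance=830028-32574=797454
26. interest=⌊797454·195/10000⌋=15550; principal=48759-15550=33209; balance=797454-33209=764245
27. interest=⌊764245·195/10000⌋=14902; principal=48759-14902=33857; balance=764245-33857=730388
28. interest=⌊730388·195/10000⌋=14242; principal=48759-14242=34517; balance=730388-34517=695871
29. interest=⌊695871·195/10000⌋=13569; principal=48759-13569=35190; balance=695871-35190=660681
30. interest=⌊660681·195/10000⌋=12883; principal=48759-12883=35876; balance=660681-35876=624805
31. interest=⌊624805·195/10000⌋=12183; principal=48759-12183=36576; balance=624805-36576=588229
32. interest=⌊588229·195/10000⌋=11470; principal=48759-11470=37289; balance=588229-37289=550940
33. interest=⌊550940·195/10000⌋=10743; principal=48759-10743=38016; balance=550940-38016=512924
34. interest=⌊512924·195/10000⌋=10002; principal=48759-10002=38757; balance=512924-38757=474167
35. interest=⌊474167·195/10000⌋=9246; principal=48759-9246=39513; balance=474167-39513=434654
36. interest=⌊434654·195/10000⌋=8475; principal=48759-8475=40284; balance=434654-40284=394370
37. interest=⌊394370·195/10000⌋=7690; principal=48759-7690=41069; balance=394370-41069=353301
38. interest=⌊353301·195/10000⌋=6889; principal=48759-6889=41870; balance=353301-41870=311431
39. interest=⌊311431·195/10000⌋=6072; principal=48759-6072=42687; balance=311431-42687=268744
40. interest=⌊268744·195/10000⌋=5240; principal=48759-5240=43519; balance=268744-43519=225225
41. interest=⌊225225·195/10000⌋=4391; principal=48759-4391=44368; balance=225225-44368=180857
42. interest=⌊180857·195/10000⌋=3526; principal=48759-3526=45233; balance=180857-45233=135624
43. interest=⌊135624·195/10000⌋=2644; principal=48759-2644=46115; balance=135624-46115=89509
44. interest=⌊89509·195/10000⌋=1745; principal=48759-1745=47014; balance=89509-47014=42495
45. interest=⌊42495·195/10000⌋=828; principal=min(48759-828,42495)=42495; balance=42495-42495=0

1 28267 20492 1429142
2 27868 20891 1408251
3 27460 21299 1386952
4 27045 21714 1365238
5 26622 22137 1343101
6 26190 22569 1320532
7 25750 23009 1297523
8 25301 23458 1274065
9 24844 23915 1250150
10 24377 24382 1225768
11 23902 24857 1200911
12 23417 25342 1175569
13 22923 25836 1149733
14 22419 26340 1123393
15 21906 26853 1096540
16 21382 27377 1069163
17 20848 27911 1041252
18 20304 28455 1012797
19 19749 29010 983787
20 19183 29576 954211
21 18607 30152 924059
22 18019 30740 893319
23 17419 31340 861979
24 16808 31951 830028
25 16185 32574 797454
26 15550 33209 764245
27 14902 33857 730388
28 14242 34517 695871
29 13569 35190 660681
30 12883 35876 624805
31 12183 36576 588229
32 11470 37289 550940
33 10743 38016 512924
34 10002 38757 474167
35 9246 39513 434654
36 8475 40284 394370
37 7690 41069 353301
38 6889 41870 311431
39 6072 42687 268744
40 5240 43519 225225
41 4391 44368 180857
42 3526 45233 135624
43 2644 46115 89509
44 1745 47014 42495
45 828 42495 0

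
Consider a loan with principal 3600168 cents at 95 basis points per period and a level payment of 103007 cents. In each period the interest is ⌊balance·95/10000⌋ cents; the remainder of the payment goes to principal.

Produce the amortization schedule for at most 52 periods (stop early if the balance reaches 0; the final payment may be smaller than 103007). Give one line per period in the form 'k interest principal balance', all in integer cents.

1. interest=⌊3600168·95/10000⌋=34201; principal=103007-34201=68806; balance=3600168-68806=3531362
2. interest=⌊3531362·95/10000⌋=33547; principal=103007-33547=69460; balance=3531362-69460=3461902
3. interest=⌊3461902·95/10000⌋=32888; principal=103007-32888=70119; balance=3461902-70119=3391783
4. interest=⌊3391783·95/10000⌋=32221; principal=103007-32221=70786; balance=3391783-70786=3320997
5. interest=⌊3320997·95/10000⌋=31549; principal=103007-31549=71458; balance=3320997-71458=3249539
6. interest=⌊3249539·95/10000⌋=30870; principal=103007-30870=72137; balance=3249539-72137=3177402
7. interest=⌊3177402·95/10000⌋=30185; principal=103007-30185=72822; balance=3177402-72822=3104580
8. interest=⌊3104580·95/10000⌋=29493; principal=103007-29493=73514; balance=3104580-73514=3031066
9. interest=⌊3031066·95/10000⌋=28795; principal=103007-28795=74212; balance=3031066-74212=2956854
10. interest=⌊2956854·95/10000⌋=28090; principal=103007-28090=74917; balance=2956854-74917=2881937
11. interest=⌊2881937·95/10000⌋=27378; principal=103007-27378=75629; balance=2881937-75629=2806308
12. interest=⌊2806308·95/10000⌋=26659; principal=103007-26659=76348; balance=2806308-76348=2729960
13. interest=⌊2729960·95/10000⌋=25934; principal=103007-25934=77073; balance=2729960-77073=2652887
14. interest=⌊2652887·95/10000⌋=25202; principal=103007-25202=77805; balance=2652887-77805=2575082
15. interest=⌊2575082·95/10000⌋=24463; principal=103007-24463=78544; balance=2575082-78544=2496538
16. interest=⌊2496538·95/10000⌋=23717; principal=103007-23717=79290; balance=2496538-79290=2417248
17. interest=⌊2417248·95/10000⌋=22963; principal=103007-22963=80044; balance=2417248-80044=2337204
18. interest=⌊2337204·95/10000⌋=22203; principal=103007-22203=80804; balance=2337204-80804=2256400
19. interest=⌊2256400·95/10000⌋=21435; principal=103007-21435=81572; balance=2256400-81572=2174828
20. interest=⌊2174828·95/10000⌋=20660; principal=103007-20660=82347; balance=2174828-82347=2092481
21. interest=⌊2092481·95/10000⌋=19878; principal=103007-19878=83129; balance=2092481-83129=2009352
22. interest=⌊2009352·95/10000⌋=19088; principal=103007-19088=83919; balance=2009352-83919=1925433
23. interest=⌊1925433·95/10000⌋=18291; principal=103007-18291=84716; balance=1925433-84716=1840717
24. interest=⌊1840717·95/10000⌋=17486; principal=103007-17486=85521; balance=1840717-85521=1755196
25. interest=⌊1755196·95/10000⌋=16674; principal=103007-16674=86333; balance=1755196-86333=1668863
26. interest=⌊1668863·95/10000⌋=15854; principal=103007-15854=87153; balance=1668863-87153=1581710
27. interest=⌊1581710·95/10000⌋=15026; principal=103007-15026=87981; balance=1581710-87981=1493729
28. interest=⌊1493729·95/10000⌋=14190; principal=103007-14190=88817; balance=1493729-88817=1404912
29. interest=⌊1404912·95/10000⌋=13346; principal=103007-13346=89661; balance=1404912-89661=1315251
30. interest=⌊1315251·95/10000⌋=12494; principal=103007-12494=90513; balance=1315251-90513=1224738
31. interest=⌊1224738·95/10000⌋=11635; principal=103007-11635=91372; balance=1224738-91372=1133366
32. interest=⌊1133366·95/10000⌋=10766; principal=103007-10766=92241; balance=1133366-92241=1041125
33. interest=⌊1041125·95/10000⌋=9890; principal=103007-9890=93117; balance=1041125-93117=948008
34. interest=⌊948008·95/10000⌋=9006; principal=103007-9006=94001; balance=948008-94001=854007
35. interest=⌊854007·95/10000⌋=8113; principal=103007-8113=94894; balance=854007-94894=759113
36. interest=⌊759113·95/10000⌋=7211; principal=103007-7211=95796; balance=759113-95796=663317
37. interest=⌊663317·95/10000⌋=6301; principal=103007-6301=96706; balance=663317-96706=566611
38. interest=⌊566611·95/10000⌋=5382; principal=103007-5382=97625; balance=566611-97625=468986
39. interest=⌊468986·95/10000⌋=4455; principal=103007-4455=98552; balance=468986-98552=370434
40. interest=⌊370434·95/10000⌋=3519; principal=103007-3519=99488; balance=370434-99488=270946
41. interest=⌊270946·95/10000⌋=2573; principal=103007-2573=100434; balance=270946-100434=170512
42. interest=⌊170512·95/10000⌋=1619; principal=103007-1619=101388; balance=170512-101388=69124
43. interest=⌊69124·95/10000⌋=656; principal=min(103007-656,69124)=69124; balance=69124-69124=0

1 34201 68806 3531362
2 33547 69460 3461902
3 32888 70119 3391783
4 32221 70786 3320997
5 31549 71458 3249539
6 30870 72137 3177402
7 30185 72822 3104580
8 29493 73514 3031066
9 28795 74212 2956854
10 28090 74917 2881937
11 27378 75629 2806308
12 26659 76348 2729960
13 25934 77073 2652887
14 25202 77805 2575082
15 24463 78544 2496538
16 23717 79290 2417248
17 22963 80044 2337204
18 22203 80804 2256400
19 21435 81572 2174828
20 20660 82347 2092481
21 19878 83129 2009352
22 19088 83919 1925433
23 18291 84716 1840717
24 17486 85521 1755196
25 16674 86333 1668863
26 15854 87153 1581710
27 15026 87981 1493729
28 14190 88817 1404912
29 13346 89661 1315251
30 12494 90513 1224738
31 11635 91372 1133366
32 10766 92241 1041125
33 9890 93117 948008
34 9006 94001 854007
35 8113 94894 759113
36 7211 95796 663317
37 6301 96706 566611
38 5382 97625 468986
39 4455 98552 370434
40 3519 99488 270946
41 2573 100434 170512
42 1619 101388 69124
43 656 69124 0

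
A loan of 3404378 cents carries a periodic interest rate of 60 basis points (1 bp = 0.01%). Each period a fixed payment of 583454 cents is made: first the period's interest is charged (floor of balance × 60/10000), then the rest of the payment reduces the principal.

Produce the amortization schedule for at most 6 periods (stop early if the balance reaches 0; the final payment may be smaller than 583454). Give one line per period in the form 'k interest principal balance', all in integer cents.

1 20426 563028 2841350
2 17048 566406 2274944
3 13649 569805 1705139
4 10230 573224 1131915
5 6791 576663 555252
6 3331 555252 0

1. interest=⌊3404378·60/10000⌋=20426; principal=583454-20426=563028; balance=3404378-563028=2841350
2. interest=⌊2841350·60/10000⌋=17048; principal=583454-17048=566406; balance=2841350-566406=2274944
3. interest=⌊2274944·60/10000⌋=13649; principal=583454-13649=569805; balance=2274944-569805=1705139
4. interest=⌊1705139·60/10000⌋=10230; principal=583454-10230=573224; balance=1705139-573224=1131915
5. interest=⌊1131915·60/10000⌋=6791; principal=583454-6791=576663; balance=1131915-576663=555252
6. interest=⌊555252·60/10000⌋=3331; principal=min(583454-3331,555252)=555252; balance=555252-555252=0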